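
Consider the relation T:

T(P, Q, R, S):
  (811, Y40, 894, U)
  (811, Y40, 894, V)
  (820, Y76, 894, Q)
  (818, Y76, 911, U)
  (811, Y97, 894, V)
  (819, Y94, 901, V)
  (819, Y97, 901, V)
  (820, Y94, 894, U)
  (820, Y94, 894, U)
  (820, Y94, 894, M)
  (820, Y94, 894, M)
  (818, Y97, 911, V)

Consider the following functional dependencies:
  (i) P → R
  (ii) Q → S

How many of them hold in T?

1

(i) P → R: every LHS value maps to a single RHS value — holds.
(ii) Q → S: Q=Y40: 2 rows → S takes values {U, V} — violation; Q=Y76: 2 rows → S takes values {Q, U} — violation; Q=Y94: 5 rows → S takes values {V, U, M} — violation — fails.
1 of the 2 dependencies holds.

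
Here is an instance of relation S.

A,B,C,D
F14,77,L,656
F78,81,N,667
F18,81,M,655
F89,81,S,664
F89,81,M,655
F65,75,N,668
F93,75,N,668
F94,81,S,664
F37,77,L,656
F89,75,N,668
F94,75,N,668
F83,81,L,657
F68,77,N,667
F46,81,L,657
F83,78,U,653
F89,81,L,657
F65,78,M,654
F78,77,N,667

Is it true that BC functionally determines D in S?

(B=77, C=L): 2 rows → D = 656, 656 ✓
(B=81, C=N): 1 row → D = 667 ✓
(B=81, C=M): 2 rows → D = 655, 655 ✓
(B=81, C=S): 2 rows → D = 664, 664 ✓
(B=75, C=N): 4 rows → D = 668, 668, 668, 668 ✓
(B=81, C=L): 3 rows → D = 657, 657, 657 ✓
(B=77, C=N): 2 rows → D = 667, 667 ✓
(B=78, C=U): 1 row → D = 653 ✓
(B=78, C=M): 1 row → D = 654 ✓
Every BC value is associated with a single D value, so BC → D holds.

Yes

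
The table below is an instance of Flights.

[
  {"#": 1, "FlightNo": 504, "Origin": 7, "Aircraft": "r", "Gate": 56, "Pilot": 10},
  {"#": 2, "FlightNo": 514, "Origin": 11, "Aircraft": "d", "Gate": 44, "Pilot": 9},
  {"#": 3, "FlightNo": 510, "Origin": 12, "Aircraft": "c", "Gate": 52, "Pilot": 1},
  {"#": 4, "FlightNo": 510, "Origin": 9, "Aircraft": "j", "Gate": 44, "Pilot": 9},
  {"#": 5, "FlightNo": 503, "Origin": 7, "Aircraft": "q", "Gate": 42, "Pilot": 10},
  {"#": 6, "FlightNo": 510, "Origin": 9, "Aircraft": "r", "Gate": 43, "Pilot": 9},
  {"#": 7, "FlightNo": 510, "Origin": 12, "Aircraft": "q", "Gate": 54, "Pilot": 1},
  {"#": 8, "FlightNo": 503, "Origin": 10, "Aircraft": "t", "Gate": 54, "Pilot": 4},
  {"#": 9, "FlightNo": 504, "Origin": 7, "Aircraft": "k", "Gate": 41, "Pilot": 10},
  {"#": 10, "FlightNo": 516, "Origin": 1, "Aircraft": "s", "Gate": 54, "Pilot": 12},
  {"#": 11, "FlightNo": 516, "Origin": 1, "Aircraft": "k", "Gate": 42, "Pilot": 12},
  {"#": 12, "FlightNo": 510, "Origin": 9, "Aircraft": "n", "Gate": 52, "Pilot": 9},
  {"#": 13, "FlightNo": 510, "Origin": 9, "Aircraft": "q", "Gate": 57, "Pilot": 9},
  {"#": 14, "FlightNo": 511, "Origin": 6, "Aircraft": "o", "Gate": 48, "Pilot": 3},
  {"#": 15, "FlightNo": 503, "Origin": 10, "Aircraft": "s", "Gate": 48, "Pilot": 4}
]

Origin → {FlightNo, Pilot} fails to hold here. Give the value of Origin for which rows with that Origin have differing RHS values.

Origin=7: rows 1, 5, 9 → {FlightNo,Pilot} takes values {(504, 10), (503, 10)} — violation
Origin=11: row 2 → {FlightNo,Pilot} = (514, 9) ✓
Origin=12: rows 3, 7 → {FlightNo,Pilot} = (510, 1), (510, 1) ✓
Origin=9: rows 4, 6, 12, 13 → {FlightNo,Pilot} = (510, 9), (510, 9), (510, 9), (510, 9) ✓
Origin=10: rows 8, 15 → {FlightNo,Pilot} = (503, 4), (503, 4) ✓
Origin=1: rows 10, 11 → {FlightNo,Pilot} = (516, 12), (516, 12) ✓
Origin=6: row 14 → {FlightNo,Pilot} = (511, 3) ✓
The only Origin value with inconsistent RHS is Origin=7.

7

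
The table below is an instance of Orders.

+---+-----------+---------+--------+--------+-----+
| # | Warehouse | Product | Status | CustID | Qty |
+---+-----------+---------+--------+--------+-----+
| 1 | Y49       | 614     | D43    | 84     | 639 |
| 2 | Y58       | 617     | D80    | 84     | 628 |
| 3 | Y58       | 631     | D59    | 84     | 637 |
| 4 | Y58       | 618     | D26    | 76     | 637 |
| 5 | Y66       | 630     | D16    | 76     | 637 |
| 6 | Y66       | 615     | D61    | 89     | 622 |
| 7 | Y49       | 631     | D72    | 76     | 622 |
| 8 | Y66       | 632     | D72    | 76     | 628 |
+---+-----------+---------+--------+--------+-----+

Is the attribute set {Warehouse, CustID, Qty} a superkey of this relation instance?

Yes

All 8 rows have distinct {Warehouse, CustID, Qty} values, so {Warehouse, CustID, Qty} → (all attributes) holds and {Warehouse, CustID, Qty} is a superkey.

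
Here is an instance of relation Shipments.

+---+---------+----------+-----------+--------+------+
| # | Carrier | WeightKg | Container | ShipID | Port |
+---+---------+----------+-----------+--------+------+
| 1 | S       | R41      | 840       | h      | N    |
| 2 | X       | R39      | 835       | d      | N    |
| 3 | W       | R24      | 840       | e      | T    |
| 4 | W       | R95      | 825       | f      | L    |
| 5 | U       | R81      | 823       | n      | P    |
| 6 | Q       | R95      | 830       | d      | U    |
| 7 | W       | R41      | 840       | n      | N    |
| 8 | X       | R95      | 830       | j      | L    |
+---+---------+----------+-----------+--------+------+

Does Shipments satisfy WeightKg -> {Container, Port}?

WeightKg=R41: rows 1, 7 → {Container,Port} = (840, N), (840, N) ✓
WeightKg=R39: row 2 → {Container,Port} = (835, N) ✓
WeightKg=R24: row 3 → {Container,Port} = (840, T) ✓
WeightKg=R95: rows 4, 6, 8 → {Container,Port} takes values {(825, L), (830, U), (830, L)} — violation
WeightKg=R81: row 5 → {Container,Port} = (823, P) ✓
Two rows agree on WeightKg but differ on {Container, Port}, so WeightKg -> {Container, Port} does not hold.

No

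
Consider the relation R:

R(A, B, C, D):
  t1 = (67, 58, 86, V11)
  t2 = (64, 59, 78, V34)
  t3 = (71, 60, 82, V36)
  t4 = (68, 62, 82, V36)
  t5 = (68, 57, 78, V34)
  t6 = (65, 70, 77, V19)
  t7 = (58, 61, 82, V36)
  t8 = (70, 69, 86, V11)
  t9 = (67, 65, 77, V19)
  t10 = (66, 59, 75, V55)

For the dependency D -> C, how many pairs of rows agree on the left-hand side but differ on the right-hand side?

0

D=V11: all 2 rows agree on C — 0 pairs.
D=V34: all 2 rows agree on C — 0 pairs.
D=V36: all 3 rows agree on C — 0 pairs.
D=V19: all 2 rows agree on C — 0 pairs.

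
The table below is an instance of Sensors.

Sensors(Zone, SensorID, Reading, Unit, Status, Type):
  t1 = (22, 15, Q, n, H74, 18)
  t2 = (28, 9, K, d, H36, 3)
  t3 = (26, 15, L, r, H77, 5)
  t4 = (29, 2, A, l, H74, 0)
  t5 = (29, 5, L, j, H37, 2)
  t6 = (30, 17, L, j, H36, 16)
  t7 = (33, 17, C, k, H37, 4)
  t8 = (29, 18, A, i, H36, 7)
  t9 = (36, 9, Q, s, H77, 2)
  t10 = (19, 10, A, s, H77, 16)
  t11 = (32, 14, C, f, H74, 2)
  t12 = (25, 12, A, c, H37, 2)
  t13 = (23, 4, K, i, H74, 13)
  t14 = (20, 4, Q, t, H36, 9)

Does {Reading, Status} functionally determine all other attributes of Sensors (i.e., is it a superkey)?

All 14 rows have distinct {Reading, Status} values, so {Reading, Status} → (all attributes) holds and {Reading, Status} is a superkey.

Yes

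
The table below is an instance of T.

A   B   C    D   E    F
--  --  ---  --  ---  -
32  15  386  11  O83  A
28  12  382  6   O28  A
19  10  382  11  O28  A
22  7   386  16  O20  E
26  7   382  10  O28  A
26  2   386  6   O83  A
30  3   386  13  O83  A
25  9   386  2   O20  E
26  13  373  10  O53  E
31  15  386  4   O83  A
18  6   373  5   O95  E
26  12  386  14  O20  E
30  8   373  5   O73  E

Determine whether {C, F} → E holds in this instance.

(C=386, F=A): 4 rows → E = O83, O83, O83, O83 ✓
(C=382, F=A): 3 rows → E = O28, O28, O28 ✓
(C=386, F=E): 3 rows → E = O20, O20, O20 ✓
(C=373, F=E): 3 rows → E takes values {O53, O95, O73} — violation
Two rows agree on {C, F} but differ on E, so {C, F} → E does not hold.

No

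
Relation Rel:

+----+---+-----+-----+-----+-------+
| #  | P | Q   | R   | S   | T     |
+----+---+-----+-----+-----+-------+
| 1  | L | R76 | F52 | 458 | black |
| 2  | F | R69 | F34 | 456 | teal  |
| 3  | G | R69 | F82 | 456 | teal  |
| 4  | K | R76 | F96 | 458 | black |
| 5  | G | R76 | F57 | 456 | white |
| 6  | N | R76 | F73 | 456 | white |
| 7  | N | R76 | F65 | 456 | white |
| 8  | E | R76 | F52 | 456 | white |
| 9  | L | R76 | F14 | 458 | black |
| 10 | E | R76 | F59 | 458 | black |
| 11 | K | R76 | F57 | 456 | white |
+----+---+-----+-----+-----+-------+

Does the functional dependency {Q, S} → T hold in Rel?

(Q=R76, S=458): rows 1, 4, 9, 10 → T = black, black, black, black ✓
(Q=R69, S=456): rows 2, 3 → T = teal, teal ✓
(Q=R76, S=456): rows 5, 6, 7, 8, 11 → T = white, white, white, white, white ✓
Every {Q, S} value is associated with a single T value, so {Q, S} → T holds.

Yes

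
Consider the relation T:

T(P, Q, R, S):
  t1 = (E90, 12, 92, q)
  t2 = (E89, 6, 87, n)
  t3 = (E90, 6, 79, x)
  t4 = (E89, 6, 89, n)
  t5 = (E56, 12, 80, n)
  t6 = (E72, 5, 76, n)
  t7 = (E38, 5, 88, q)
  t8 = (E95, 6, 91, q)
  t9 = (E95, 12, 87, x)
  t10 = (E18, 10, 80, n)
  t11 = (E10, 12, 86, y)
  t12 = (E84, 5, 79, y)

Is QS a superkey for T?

No

Rows 2 and 4 have the same QS value (Q=6, S=n) but are distinct tuples, so QS does not determine every attribute — not a superkey.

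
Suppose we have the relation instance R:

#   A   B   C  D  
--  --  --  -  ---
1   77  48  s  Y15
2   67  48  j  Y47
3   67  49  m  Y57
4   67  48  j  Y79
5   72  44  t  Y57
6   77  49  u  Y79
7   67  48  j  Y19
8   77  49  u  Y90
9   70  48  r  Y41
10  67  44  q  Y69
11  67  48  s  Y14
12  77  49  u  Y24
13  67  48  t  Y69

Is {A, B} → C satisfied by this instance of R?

No

(A=77, B=48): row 1 → C = s ✓
(A=67, B=48): rows 2, 4, 7, 11, 13 → C takes values {j, s, t} — violation
(A=67, B=49): row 3 → C = m ✓
(A=72, B=44): row 5 → C = t ✓
(A=77, B=49): rows 6, 8, 12 → C = u, u, u ✓
(A=70, B=48): row 9 → C = r ✓
(A=67, B=44): row 10 → C = q ✓
Two rows agree on {A, B} but differ on C, so {A, B} → C does not hold.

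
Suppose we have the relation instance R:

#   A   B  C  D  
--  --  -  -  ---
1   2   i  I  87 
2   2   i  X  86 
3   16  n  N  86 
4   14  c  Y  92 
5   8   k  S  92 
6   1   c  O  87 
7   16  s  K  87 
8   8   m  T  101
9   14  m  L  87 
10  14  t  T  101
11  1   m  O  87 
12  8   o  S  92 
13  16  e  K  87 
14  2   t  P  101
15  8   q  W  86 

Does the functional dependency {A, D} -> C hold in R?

(A=2, D=87): row 1 → C = I ✓
(A=2, D=86): row 2 → C = X ✓
(A=16, D=86): row 3 → C = N ✓
(A=14, D=92): row 4 → C = Y ✓
(A=8, D=92): rows 5, 12 → C = S, S ✓
(A=1, D=87): rows 6, 11 → C = O, O ✓
(A=16, D=87): rows 7, 13 → C = K, K ✓
(A=8, D=101): row 8 → C = T ✓
(A=14, D=87): row 9 → C = L ✓
(A=14, D=101): row 10 → C = T ✓
(A=2, D=101): row 14 → C = P ✓
(A=8, D=86): row 15 → C = W ✓
Every {A, D} value is associated with a single C value, so {A, D} -> C holds.

Yes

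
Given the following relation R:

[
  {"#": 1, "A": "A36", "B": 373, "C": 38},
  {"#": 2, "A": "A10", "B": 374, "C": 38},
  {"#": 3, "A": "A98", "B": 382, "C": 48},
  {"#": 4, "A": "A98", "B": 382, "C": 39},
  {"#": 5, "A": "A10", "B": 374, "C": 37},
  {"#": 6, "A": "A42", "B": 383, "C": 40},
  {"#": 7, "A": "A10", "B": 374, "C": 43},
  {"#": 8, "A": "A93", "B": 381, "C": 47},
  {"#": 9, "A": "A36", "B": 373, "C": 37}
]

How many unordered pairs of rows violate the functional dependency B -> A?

B=373: all 2 rows agree on A — 0 pairs.
B=374: all 3 rows agree on A — 0 pairs.
B=382: all 2 rows agree on A — 0 pairs.

0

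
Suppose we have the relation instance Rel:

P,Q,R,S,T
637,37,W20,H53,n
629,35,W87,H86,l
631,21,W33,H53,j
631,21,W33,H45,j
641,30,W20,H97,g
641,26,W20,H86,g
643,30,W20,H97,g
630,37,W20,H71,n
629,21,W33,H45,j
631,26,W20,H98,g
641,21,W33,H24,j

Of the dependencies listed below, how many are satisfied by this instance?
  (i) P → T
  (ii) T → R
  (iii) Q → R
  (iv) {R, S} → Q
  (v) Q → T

4

(i) P → T: P=629: 2 rows → T takes values {l, j} — violation; P=631: 3 rows → T takes values {j, g} — violation; P=641: 3 rows → T takes values {g, j} — violation — fails.
(ii) T → R: every LHS value maps to a single RHS value — holds.
(iii) Q → R: every LHS value maps to a single RHS value — holds.
(iv) {R, S} → Q: every LHS value maps to a single RHS value — holds.
(v) Q → T: every LHS value maps to a single RHS value — holds.
4 of the 5 dependencies hold.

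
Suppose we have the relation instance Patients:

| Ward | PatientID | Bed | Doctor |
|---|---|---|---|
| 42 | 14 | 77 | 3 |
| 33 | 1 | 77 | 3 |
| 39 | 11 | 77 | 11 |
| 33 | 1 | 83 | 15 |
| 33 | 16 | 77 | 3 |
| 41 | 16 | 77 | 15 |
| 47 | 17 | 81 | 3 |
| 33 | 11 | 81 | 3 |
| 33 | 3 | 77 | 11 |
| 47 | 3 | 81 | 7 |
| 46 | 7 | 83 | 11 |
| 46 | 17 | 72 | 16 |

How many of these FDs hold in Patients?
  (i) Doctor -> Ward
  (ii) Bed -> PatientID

0

(i) Doctor -> Ward: Doctor=3: 5 rows → Ward takes values {42, 33, 47} — violation; Doctor=11: 3 rows → Ward takes values {39, 33, 46} — violation; Doctor=15: 2 rows → Ward takes values {33, 41} — violation — fails.
(ii) Bed -> PatientID: Bed=77: 6 rows → PatientID takes values {14, 1, 11, 16, 3} — violation; Bed=83: 2 rows → PatientID takes values {1, 7} — violation; Bed=81: 3 rows → PatientID takes values {17, 11, 3} — violation — fails.
None of the 2 dependencies hold.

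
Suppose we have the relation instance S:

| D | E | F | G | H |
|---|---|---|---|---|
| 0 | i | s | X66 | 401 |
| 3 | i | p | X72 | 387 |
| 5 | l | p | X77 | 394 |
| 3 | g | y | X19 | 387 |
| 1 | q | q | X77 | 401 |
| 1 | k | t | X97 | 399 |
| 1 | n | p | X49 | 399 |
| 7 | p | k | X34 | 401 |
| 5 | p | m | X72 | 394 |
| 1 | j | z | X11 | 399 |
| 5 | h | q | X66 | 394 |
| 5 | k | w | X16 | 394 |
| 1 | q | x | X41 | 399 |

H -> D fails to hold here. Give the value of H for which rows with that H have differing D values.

H=401: 3 rows → D takes values {0, 1, 7} — violation
H=387: 2 rows → D = 3, 3 ✓
H=394: 4 rows → D = 5, 5, 5, 5 ✓
H=399: 4 rows → D = 1, 1, 1, 1 ✓
The only H value with inconsistent D is H=401.

401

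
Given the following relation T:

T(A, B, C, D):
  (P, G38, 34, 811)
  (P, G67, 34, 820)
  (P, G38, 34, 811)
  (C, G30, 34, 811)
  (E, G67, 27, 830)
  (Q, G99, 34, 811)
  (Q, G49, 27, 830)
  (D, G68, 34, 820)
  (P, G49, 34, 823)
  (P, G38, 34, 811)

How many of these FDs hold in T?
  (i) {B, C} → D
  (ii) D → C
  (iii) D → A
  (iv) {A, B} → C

(i) {B, C} → D: every LHS value maps to a single RHS value — holds.
(ii) D → C: every LHS value maps to a single RHS value — holds.
(iii) D → A: D=811: 5 rows → A takes values {P, C, Q} — violation; D=820: 2 rows → A takes values {P, D} — violation; D=830: 2 rows → A takes values {E, Q} — violation — fails.
(iv) {A, B} → C: every LHS value maps to a single RHS value — holds.
3 of the 4 dependencies hold.

3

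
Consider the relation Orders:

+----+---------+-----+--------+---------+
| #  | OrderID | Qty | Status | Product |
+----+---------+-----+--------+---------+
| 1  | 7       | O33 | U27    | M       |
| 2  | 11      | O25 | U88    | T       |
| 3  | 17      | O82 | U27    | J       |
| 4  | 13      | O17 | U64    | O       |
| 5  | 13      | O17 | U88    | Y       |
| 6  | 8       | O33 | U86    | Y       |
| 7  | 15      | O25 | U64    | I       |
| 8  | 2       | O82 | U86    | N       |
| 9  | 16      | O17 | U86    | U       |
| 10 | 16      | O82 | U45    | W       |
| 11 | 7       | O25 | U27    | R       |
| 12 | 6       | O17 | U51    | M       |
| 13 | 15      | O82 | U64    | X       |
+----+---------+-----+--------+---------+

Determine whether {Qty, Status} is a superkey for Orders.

All 13 rows have distinct {Qty, Status} values, so {Qty, Status} → (all attributes) holds and {Qty, Status} is a superkey.

Yes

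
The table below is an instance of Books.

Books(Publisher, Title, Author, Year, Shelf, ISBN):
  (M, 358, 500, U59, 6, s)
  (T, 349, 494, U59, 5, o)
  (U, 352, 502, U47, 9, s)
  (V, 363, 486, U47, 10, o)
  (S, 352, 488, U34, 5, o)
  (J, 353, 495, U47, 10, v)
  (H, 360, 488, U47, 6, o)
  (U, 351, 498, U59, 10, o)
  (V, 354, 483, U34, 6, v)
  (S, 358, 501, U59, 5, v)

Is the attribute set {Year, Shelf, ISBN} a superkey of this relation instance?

Yes

All 10 rows have distinct {Year, Shelf, ISBN} values, so {Year, Shelf, ISBN} → (all attributes) holds and {Year, Shelf, ISBN} is a superkey.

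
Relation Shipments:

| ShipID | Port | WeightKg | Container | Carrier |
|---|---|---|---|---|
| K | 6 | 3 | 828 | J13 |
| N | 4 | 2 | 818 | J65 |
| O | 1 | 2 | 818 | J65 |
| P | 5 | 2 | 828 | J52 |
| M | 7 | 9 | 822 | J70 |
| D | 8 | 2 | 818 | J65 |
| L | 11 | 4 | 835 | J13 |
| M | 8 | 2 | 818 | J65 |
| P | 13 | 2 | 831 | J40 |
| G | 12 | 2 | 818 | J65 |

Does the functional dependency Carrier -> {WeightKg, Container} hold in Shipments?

Carrier=J13: 2 rows → {WeightKg,Container} takes values {(3, 828), (4, 835)} — violation
Carrier=J65: 5 rows → {WeightKg,Container} = (2, 818), (2, 818), (2, 818), (2, 818), (2, 818) ✓
Carrier=J52: 1 row → {WeightKg,Container} = (2, 828) ✓
Carrier=J70: 1 row → {WeightKg,Container} = (9, 822) ✓
Carrier=J40: 1 row → {WeightKg,Container} = (2, 831) ✓
Two rows agree on Carrier but differ on {WeightKg, Container}, so Carrier -> {WeightKg, Container} does not hold.

No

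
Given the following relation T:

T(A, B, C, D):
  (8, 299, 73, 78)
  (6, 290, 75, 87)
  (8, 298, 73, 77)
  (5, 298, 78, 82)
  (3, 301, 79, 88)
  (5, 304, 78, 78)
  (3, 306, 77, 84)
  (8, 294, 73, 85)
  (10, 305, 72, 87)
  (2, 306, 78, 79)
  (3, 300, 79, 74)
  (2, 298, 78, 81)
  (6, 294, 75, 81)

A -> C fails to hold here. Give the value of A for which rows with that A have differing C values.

3

A=8: 3 rows → C = 73, 73, 73 ✓
A=6: 2 rows → C = 75, 75 ✓
A=5: 2 rows → C = 78, 78 ✓
A=3: 3 rows → C takes values {79, 77} — violation
A=10: 1 row → C = 72 ✓
A=2: 2 rows → C = 78, 78 ✓
The only A value with inconsistent C is A=3.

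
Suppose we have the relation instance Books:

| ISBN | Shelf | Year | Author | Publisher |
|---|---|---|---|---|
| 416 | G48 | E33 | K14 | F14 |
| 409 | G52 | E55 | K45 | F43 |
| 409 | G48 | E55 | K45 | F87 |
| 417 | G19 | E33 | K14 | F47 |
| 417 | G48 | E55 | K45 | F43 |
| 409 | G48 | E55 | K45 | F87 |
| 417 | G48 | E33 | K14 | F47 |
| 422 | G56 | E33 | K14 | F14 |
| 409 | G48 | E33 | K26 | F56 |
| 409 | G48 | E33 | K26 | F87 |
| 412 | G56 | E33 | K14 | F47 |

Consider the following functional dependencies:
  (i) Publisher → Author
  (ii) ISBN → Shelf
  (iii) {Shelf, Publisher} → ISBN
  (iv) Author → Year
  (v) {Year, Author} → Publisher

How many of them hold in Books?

2

(i) Publisher → Author: Publisher=F87: 3 rows → Author takes values {K45, K26} — violation — fails.
(ii) ISBN → Shelf: ISBN=409: 5 rows → Shelf takes values {G52, G48} — violation; ISBN=417: 3 rows → Shelf takes values {G19, G48} — violation — fails.
(iii) {Shelf, Publisher} → ISBN: every LHS value maps to a single RHS value — holds.
(iv) Author → Year: every LHS value maps to a single RHS value — holds.
(v) {Year, Author} → Publisher: (Year=E33, Author=K14): 5 rows → Publisher takes values {F14, F47} — violation; (Year=E55, Author=K45): 4 rows → Publisher takes values {F43, F87} — violation; (Year=E33, Author=K26): 2 rows → Publisher takes values {F56, F87} — violation — fails.
2 of the 5 dependencies hold.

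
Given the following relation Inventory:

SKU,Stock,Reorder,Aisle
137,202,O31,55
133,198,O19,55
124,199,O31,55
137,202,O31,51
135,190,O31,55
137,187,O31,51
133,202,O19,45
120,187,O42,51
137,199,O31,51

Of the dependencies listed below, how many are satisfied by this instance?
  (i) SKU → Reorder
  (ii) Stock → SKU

(i) SKU → Reorder: every LHS value maps to a single RHS value — holds.
(ii) Stock → SKU: Stock=202: 3 rows → SKU takes values {137, 133} — violation; Stock=199: 2 rows → SKU takes values {124, 137} — violation; Stock=187: 2 rows → SKU takes values {137, 120} — violation — fails.
1 of the 2 dependencies holds.

1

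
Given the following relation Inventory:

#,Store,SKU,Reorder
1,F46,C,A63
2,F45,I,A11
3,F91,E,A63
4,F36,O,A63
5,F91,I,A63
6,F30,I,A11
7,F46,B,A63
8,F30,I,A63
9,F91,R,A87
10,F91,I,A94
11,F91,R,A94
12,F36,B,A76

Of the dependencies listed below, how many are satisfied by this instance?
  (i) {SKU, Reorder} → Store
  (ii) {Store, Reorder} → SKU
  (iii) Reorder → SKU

(i) {SKU, Reorder} → Store: (SKU=I, Reorder=A11): rows 2, 6 → Store takes values {F45, F30} — violation; (SKU=I, Reorder=A63): rows 5, 8 → Store takes values {F91, F30} — violation — fails.
(ii) {Store, Reorder} → SKU: (Store=F46, Reorder=A63): rows 1, 7 → SKU takes values {C, B} — violation; (Store=F91, Reorder=A63): rows 3, 5 → SKU takes values {E, I} — violation; (Store=F91, Reorder=A94): rows 10, 11 → SKU takes values {I, R} — violation — fails.
(iii) Reorder → SKU: Reorder=A63: rows 1, 3, 4, 5, 7, 8 → SKU takes values {C, E, O, I, B} — violation; Reorder=A94: rows 10, 11 → SKU takes values {I, R} — violation — fails.
None of the 3 dependencies hold.

0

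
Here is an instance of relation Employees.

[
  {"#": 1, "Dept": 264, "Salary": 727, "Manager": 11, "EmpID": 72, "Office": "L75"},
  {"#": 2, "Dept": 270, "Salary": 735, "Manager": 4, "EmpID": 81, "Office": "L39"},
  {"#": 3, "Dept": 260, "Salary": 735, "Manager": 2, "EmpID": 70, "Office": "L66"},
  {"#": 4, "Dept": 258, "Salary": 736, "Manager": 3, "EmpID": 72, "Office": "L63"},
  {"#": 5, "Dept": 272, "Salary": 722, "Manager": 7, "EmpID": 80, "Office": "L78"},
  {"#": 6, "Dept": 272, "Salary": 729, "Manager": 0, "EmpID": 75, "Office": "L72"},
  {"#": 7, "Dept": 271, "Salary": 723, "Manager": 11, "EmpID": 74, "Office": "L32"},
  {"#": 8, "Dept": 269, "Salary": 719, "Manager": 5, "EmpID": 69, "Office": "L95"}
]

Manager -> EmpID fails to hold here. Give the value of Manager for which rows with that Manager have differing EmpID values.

Manager=11: rows 1, 7 → EmpID takes values {72, 74} — violation
Manager=4: row 2 → EmpID = 81 ✓
Manager=2: row 3 → EmpID = 70 ✓
Manager=3: row 4 → EmpID = 72 ✓
Manager=7: row 5 → EmpID = 80 ✓
Manager=0: row 6 → EmpID = 75 ✓
Manager=5: row 8 → EmpID = 69 ✓
The only Manager value with inconsistent EmpID is Manager=11.

11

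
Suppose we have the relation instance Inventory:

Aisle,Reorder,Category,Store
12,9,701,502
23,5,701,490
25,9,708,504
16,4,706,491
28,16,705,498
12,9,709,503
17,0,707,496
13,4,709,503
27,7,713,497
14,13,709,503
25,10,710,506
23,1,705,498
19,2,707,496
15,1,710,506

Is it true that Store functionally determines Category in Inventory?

Store=502: 1 row → Category = 701 ✓
Store=490: 1 row → Category = 701 ✓
Store=504: 1 row → Category = 708 ✓
Store=491: 1 row → Category = 706 ✓
Store=498: 2 rows → Category = 705, 705 ✓
Store=503: 3 rows → Category = 709, 709, 709 ✓
Store=496: 2 rows → Category = 707, 707 ✓
Store=497: 1 row → Category = 713 ✓
Store=506: 2 rows → Category = 710, 710 ✓
Every Store value is associated with a single Category value, so Store → Category holds.

Yes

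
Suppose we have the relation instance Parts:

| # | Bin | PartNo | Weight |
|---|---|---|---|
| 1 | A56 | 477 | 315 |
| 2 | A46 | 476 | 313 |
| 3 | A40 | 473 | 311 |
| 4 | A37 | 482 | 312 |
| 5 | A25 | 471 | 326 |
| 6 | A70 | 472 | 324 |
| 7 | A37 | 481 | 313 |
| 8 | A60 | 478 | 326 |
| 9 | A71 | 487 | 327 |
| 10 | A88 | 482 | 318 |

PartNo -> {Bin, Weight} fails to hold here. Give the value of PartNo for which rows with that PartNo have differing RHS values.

482

PartNo=477: row 1 → {Bin,Weight} = (A56, 315) ✓
PartNo=476: row 2 → {Bin,Weight} = (A46, 313) ✓
PartNo=473: row 3 → {Bin,Weight} = (A40, 311) ✓
PartNo=482: rows 4, 10 → {Bin,Weight} takes values {(A37, 312), (A88, 318)} — violation
PartNo=471: row 5 → {Bin,Weight} = (A25, 326) ✓
PartNo=472: row 6 → {Bin,Weight} = (A70, 324) ✓
PartNo=481: row 7 → {Bin,Weight} = (A37, 313) ✓
PartNo=478: row 8 → {Bin,Weight} = (A60, 326) ✓
PartNo=487: row 9 → {Bin,Weight} = (A71, 327) ✓
The only PartNo value with inconsistent RHS is PartNo=482.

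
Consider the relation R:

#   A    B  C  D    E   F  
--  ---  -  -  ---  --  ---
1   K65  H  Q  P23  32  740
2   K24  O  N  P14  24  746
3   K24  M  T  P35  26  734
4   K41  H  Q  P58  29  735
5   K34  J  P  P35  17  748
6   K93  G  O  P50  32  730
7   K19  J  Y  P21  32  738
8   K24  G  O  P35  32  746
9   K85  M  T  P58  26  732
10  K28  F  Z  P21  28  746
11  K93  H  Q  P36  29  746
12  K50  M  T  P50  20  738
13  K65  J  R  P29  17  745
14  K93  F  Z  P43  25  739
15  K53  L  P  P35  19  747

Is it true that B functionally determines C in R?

B=H: rows 1, 4, 11 → C = Q, Q, Q ✓
B=O: row 2 → C = N ✓
B=M: rows 3, 9, 12 → C = T, T, T ✓
B=J: rows 5, 7, 13 → C takes values {P, Y, R} — violation
B=G: rows 6, 8 → C = O, O ✓
B=F: rows 10, 14 → C = Z, Z ✓
B=L: row 15 → C = P ✓
Two rows agree on B but differ on C, so B → C does not hold.

No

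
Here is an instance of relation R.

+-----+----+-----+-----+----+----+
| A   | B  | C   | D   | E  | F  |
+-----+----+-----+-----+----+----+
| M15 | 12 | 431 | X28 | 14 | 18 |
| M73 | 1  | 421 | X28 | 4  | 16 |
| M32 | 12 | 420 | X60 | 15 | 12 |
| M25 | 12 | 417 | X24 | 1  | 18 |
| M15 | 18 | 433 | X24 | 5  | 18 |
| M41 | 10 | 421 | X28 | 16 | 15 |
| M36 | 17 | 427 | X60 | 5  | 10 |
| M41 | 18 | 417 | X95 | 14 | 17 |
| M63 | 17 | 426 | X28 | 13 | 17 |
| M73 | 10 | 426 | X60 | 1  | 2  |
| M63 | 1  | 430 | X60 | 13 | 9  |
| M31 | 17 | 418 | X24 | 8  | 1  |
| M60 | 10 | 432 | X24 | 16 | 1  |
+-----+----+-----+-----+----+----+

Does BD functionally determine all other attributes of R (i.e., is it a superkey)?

All 13 rows have distinct BD values, so BD → (all attributes) holds and BD is a superkey.

Yes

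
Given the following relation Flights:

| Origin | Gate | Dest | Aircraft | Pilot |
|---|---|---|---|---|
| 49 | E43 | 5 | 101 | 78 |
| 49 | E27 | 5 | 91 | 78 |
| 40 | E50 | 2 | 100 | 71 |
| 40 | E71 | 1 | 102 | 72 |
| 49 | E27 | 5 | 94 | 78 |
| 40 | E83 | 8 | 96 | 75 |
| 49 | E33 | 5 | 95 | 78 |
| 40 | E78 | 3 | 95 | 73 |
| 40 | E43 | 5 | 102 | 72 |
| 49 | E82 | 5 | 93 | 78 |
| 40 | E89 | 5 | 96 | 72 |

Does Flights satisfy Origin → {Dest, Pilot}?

Origin=49: 5 rows → {Dest,Pilot} = (5, 78), (5, 78), (5, 78), (5, 78), (5, 78) ✓
Origin=40: 6 rows → {Dest,Pilot} takes values {(2, 71), (1, 72), (8, 75), (3, 73), (5, 72)} — violation
Two rows agree on Origin but differ on {Dest, Pilot}, so Origin → {Dest, Pilot} does not hold.

No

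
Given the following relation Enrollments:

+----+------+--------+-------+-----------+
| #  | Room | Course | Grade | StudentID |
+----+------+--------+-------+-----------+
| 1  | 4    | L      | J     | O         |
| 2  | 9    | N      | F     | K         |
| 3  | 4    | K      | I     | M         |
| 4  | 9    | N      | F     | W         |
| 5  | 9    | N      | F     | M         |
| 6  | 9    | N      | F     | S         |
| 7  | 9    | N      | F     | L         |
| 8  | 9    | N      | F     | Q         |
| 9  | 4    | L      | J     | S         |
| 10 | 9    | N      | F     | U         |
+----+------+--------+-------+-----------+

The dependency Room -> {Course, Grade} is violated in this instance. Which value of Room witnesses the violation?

4

Room=4: rows 1, 3, 9 → {Course,Grade} takes values {(L, J), (K, I)} — violation
Room=9: rows 2, 4, 5, 6, 7, 8, 10 → {Course,Grade} = (N, F), (N, F), (N, F), (N, F), (N, F), (N, F), (N, F) ✓
The only Room value with inconsistent RHS is Room=4.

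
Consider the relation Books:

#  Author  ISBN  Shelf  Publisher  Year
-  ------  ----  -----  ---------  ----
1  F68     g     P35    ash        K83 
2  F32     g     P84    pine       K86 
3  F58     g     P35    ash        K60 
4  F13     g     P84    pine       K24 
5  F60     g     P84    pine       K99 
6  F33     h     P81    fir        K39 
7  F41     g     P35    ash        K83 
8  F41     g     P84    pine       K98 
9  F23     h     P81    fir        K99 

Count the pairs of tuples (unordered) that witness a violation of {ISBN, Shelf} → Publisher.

(ISBN=g, Shelf=P35): all 3 rows agree on Publisher — 0 pairs.
(ISBN=g, Shelf=P84): all 4 rows agree on Publisher — 0 pairs.
(ISBN=h, Shelf=P81): all 2 rows agree on Publisher — 0 pairs.

0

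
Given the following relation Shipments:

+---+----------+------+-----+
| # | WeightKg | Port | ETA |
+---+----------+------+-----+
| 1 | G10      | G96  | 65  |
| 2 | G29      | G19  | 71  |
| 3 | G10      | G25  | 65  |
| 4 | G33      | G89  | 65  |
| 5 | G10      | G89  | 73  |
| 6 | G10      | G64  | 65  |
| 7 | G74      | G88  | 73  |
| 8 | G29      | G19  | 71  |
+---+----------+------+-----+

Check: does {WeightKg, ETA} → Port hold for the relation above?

(WeightKg=G10, ETA=65): rows 1, 3, 6 → Port takes values {G96, G25, G64} — violation
(WeightKg=G29, ETA=71): rows 2, 8 → Port = G19, G19 ✓
(WeightKg=G33, ETA=65): row 4 → Port = G89 ✓
(WeightKg=G10, ETA=73): row 5 → Port = G89 ✓
(WeightKg=G74, ETA=73): row 7 → Port = G88 ✓
Two rows agree on {WeightKg, ETA} but differ on Port, so {WeightKg, ETA} → Port does not hold.

No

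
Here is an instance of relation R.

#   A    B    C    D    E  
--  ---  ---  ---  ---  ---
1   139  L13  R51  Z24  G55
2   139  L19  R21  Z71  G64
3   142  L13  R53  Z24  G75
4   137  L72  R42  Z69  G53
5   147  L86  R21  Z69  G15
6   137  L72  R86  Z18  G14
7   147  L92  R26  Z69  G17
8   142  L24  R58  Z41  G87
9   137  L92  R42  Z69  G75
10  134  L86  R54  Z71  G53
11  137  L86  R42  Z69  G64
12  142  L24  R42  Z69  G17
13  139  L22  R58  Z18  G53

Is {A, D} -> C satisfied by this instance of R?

No

(A=139, D=Z24): row 1 → C = R51 ✓
(A=139, D=Z71): row 2 → C = R21 ✓
(A=142, D=Z24): row 3 → C = R53 ✓
(A=137, D=Z69): rows 4, 9, 11 → C = R42, R42, R42 ✓
(A=147, D=Z69): rows 5, 7 → C takes values {R21, R26} — violation
(A=137, D=Z18): row 6 → C = R86 ✓
(A=142, D=Z41): row 8 → C = R58 ✓
(A=134, D=Z71): row 10 → C = R54 ✓
(A=142, D=Z69): row 12 → C = R42 ✓
(A=139, D=Z18): row 13 → C = R58 ✓
Two rows agree on {A, D} but differ on C, so {A, D} -> C does not hold.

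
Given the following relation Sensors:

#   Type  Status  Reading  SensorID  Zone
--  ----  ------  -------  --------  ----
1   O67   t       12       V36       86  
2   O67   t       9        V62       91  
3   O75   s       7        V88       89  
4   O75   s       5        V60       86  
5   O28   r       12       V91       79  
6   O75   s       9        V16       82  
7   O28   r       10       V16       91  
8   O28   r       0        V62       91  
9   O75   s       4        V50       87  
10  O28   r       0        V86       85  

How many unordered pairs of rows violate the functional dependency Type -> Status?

Type=O67: all 2 rows agree on Status — 0 pairs.
Type=O75: all 4 rows agree on Status — 0 pairs.
Type=O28: all 4 rows agree on Status — 0 pairs.

0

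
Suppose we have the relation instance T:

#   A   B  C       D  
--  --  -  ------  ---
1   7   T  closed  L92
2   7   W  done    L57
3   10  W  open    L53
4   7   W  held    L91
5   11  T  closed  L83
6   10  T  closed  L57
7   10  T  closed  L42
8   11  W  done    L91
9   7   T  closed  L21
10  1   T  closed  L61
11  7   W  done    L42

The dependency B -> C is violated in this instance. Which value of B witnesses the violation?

W

B=T: rows 1, 5, 6, 7, 9, 10 → C = closed, closed, closed, closed, closed, closed ✓
B=W: rows 2, 3, 4, 8, 11 → C takes values {done, open, held} — violation
The only B value with inconsistent C is B=W.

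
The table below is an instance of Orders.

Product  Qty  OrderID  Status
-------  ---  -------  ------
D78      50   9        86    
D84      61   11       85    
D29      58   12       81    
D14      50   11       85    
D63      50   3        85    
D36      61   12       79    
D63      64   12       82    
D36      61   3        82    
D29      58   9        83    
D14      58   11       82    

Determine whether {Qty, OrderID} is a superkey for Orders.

All 10 rows have distinct {Qty, OrderID} values, so {Qty, OrderID} → (all attributes) holds and {Qty, OrderID} is a superkey.

Yes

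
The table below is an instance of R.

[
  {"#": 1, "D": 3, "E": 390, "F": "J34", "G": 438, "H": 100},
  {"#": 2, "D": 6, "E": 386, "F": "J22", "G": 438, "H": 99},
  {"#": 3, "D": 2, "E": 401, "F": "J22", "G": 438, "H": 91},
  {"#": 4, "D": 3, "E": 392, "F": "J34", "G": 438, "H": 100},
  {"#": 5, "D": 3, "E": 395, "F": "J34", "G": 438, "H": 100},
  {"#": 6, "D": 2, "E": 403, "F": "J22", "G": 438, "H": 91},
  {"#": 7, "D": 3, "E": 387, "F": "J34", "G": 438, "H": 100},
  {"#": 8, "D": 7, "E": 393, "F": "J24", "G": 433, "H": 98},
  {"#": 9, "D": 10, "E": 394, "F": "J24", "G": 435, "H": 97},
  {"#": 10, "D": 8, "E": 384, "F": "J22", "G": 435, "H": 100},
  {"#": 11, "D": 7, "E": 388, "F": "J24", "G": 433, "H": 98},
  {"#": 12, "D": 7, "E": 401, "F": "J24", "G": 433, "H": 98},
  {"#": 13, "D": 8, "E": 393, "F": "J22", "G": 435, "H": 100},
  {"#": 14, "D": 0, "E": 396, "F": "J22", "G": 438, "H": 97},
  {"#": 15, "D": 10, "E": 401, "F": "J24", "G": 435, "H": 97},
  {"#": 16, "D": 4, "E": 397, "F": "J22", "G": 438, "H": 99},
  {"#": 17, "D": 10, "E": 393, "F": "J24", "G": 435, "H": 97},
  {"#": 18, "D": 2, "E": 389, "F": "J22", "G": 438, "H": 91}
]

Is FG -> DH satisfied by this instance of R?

No

(F=J34, G=438): rows 1, 4, 5, 7 → {D,H} = (3, 100), (3, 100), (3, 100), (3, 100) ✓
(F=J22, G=438): rows 2, 3, 6, 14, 16, 18 → {D,H} takes values {(6, 99), (2, 91), (0, 97), (4, 99)} — violation
(F=J24, G=433): rows 8, 11, 12 → {D,H} = (7, 98), (7, 98), (7, 98) ✓
(F=J24, G=435): rows 9, 15, 17 → {D,H} = (10, 97), (10, 97), (10, 97) ✓
(F=J22, G=435): rows 10, 13 → {D,H} = (8, 100), (8, 100) ✓
Two rows agree on FG but differ on DH, so FG -> DH does not hold.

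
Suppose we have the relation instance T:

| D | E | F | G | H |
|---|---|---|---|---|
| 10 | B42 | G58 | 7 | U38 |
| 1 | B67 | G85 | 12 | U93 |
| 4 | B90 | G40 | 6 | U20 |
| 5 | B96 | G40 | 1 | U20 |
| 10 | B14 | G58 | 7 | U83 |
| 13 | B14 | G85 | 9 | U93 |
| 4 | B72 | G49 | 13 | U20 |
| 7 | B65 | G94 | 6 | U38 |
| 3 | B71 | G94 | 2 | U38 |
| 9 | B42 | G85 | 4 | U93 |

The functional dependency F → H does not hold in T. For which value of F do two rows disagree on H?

F=G58: 2 rows → H takes values {U38, U83} — violation
F=G85: 3 rows → H = U93, U93, U93 ✓
F=G40: 2 rows → H = U20, U20 ✓
F=G49: 1 row → H = U20 ✓
F=G94: 2 rows → H = U38, U38 ✓
The only F value with inconsistent H is F=G58.

G58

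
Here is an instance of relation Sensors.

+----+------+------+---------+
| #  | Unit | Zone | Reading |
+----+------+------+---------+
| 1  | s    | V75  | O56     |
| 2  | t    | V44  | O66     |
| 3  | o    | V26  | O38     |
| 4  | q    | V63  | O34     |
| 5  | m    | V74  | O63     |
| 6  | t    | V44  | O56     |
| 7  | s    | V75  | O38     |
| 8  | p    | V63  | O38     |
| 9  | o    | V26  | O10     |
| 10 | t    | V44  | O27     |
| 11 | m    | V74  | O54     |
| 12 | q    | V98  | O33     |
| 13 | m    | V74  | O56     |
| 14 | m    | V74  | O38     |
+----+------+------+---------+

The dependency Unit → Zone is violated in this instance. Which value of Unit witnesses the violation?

Unit=s: rows 1, 7 → Zone = V75, V75 ✓
Unit=t: rows 2, 6, 10 → Zone = V44, V44, V44 ✓
Unit=o: rows 3, 9 → Zone = V26, V26 ✓
Unit=q: rows 4, 12 → Zone takes values {V63, V98} — violation
Unit=m: rows 5, 11, 13, 14 → Zone = V74, V74, V74, V74 ✓
Unit=p: row 8 → Zone = V63 ✓
The only Unit value with inconsistent Zone is Unit=q.

q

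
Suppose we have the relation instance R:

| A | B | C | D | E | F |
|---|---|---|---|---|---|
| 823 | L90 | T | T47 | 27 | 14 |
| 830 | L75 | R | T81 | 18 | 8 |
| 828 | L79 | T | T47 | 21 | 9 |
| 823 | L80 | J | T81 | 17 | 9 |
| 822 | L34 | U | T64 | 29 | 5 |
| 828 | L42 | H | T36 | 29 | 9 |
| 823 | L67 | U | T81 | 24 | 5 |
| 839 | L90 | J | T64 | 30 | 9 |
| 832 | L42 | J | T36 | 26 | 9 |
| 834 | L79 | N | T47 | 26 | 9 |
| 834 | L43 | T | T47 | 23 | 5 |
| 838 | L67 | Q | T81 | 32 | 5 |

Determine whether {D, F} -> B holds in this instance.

Yes

(D=T47, F=14): 1 row → B = L90 ✓
(D=T81, F=8): 1 row → B = L75 ✓
(D=T47, F=9): 2 rows → B = L79, L79 ✓
(D=T81, F=9): 1 row → B = L80 ✓
(D=T64, F=5): 1 row → B = L34 ✓
(D=T36, F=9): 2 rows → B = L42, L42 ✓
(D=T81, F=5): 2 rows → B = L67, L67 ✓
(D=T64, F=9): 1 row → B = L90 ✓
(D=T47, F=5): 1 row → B = L43 ✓
Every {D, F} value is associated with a single B value, so {D, F} -> B holds.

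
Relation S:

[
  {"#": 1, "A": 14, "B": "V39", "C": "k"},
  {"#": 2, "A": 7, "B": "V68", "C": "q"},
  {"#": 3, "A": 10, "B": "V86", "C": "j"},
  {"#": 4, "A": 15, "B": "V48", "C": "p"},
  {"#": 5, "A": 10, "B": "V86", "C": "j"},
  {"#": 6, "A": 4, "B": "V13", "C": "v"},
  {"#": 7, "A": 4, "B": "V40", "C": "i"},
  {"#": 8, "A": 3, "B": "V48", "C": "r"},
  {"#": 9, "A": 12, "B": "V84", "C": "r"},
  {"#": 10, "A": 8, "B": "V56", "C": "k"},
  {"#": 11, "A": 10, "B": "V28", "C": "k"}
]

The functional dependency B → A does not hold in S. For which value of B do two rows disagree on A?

V48

B=V39: row 1 → A = 14 ✓
B=V68: row 2 → A = 7 ✓
B=V86: rows 3, 5 → A = 10, 10 ✓
B=V48: rows 4, 8 → A takes values {15, 3} — violation
B=V13: row 6 → A = 4 ✓
B=V40: row 7 → A = 4 ✓
B=V84: row 9 → A = 12 ✓
B=V56: row 10 → A = 8 ✓
B=V28: row 11 → A = 10 ✓
The only B value with inconsistent A is B=V48.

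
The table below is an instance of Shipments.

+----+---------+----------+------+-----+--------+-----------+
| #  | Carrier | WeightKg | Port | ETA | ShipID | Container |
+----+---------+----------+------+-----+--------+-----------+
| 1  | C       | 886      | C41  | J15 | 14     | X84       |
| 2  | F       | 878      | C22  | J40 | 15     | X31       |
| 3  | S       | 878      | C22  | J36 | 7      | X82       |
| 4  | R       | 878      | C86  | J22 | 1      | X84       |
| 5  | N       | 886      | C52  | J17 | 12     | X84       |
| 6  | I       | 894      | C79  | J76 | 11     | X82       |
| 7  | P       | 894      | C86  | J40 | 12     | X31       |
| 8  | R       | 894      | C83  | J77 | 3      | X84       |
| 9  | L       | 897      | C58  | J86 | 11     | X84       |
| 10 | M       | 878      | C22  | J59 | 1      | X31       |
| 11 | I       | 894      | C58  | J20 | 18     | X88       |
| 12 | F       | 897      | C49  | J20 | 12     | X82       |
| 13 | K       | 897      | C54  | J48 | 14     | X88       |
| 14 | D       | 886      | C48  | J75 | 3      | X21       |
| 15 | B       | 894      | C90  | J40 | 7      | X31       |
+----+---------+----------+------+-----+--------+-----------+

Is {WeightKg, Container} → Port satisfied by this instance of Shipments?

(WeightKg=886, Container=X84): rows 1, 5 → Port takes values {C41, C52} — violation
(WeightKg=878, Container=X31): rows 2, 10 → Port = C22, C22 ✓
(WeightKg=878, Container=X82): row 3 → Port = C22 ✓
(WeightKg=878, Container=X84): row 4 → Port = C86 ✓
(WeightKg=894, Container=X82): row 6 → Port = C79 ✓
(WeightKg=894, Container=X31): rows 7, 15 → Port takes values {C86, C90} — violation
(WeightKg=894, Container=X84): row 8 → Port = C83 ✓
(WeightKg=897, Container=X84): row 9 → Port = C58 ✓
(WeightKg=894, Container=X88): row 11 → Port = C58 ✓
(WeightKg=897, Container=X82): row 12 → Port = C49 ✓
(WeightKg=897, Container=X88): row 13 → Port = C54 ✓
(WeightKg=886, Container=X21): row 14 → Port = C48 ✓
Two rows agree on {WeightKg, Container} but differ on Port, so {WeightKg, Container} → Port does not hold.

No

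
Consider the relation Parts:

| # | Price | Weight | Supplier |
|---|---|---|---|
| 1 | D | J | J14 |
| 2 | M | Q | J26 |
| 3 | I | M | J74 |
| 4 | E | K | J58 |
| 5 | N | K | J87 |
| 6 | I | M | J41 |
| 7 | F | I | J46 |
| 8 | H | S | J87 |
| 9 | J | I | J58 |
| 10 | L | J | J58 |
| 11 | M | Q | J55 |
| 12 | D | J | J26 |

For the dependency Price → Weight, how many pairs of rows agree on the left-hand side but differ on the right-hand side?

Price=D: all 2 rows agree on Weight — 0 pairs.
Price=M: all 2 rows agree on Weight — 0 pairs.
Price=I: all 2 rows agree on Weight — 0 pairs.

0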